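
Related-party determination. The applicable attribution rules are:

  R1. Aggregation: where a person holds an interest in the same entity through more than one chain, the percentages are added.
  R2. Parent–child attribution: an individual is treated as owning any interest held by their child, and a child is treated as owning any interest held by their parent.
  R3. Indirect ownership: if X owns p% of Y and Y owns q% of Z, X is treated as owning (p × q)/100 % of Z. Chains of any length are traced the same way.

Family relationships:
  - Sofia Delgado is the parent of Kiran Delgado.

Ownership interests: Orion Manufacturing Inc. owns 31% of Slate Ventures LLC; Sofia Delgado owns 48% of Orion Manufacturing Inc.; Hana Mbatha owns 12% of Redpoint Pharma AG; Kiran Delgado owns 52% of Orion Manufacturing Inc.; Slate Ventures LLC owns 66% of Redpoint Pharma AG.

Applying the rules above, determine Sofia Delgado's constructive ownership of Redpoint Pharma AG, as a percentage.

20.46%

By parent–child attribution (R2), Sofia Delgado is treated as also owning Kiran Delgado's interest in Orion Manufacturing Inc, giving 48% + 52% = 100%.
Chain via Orion Manufacturing Inc. → Slate Ventures LLC (R3): 100% × 31% × 66% = 20.46% of Redpoint Pharma AG.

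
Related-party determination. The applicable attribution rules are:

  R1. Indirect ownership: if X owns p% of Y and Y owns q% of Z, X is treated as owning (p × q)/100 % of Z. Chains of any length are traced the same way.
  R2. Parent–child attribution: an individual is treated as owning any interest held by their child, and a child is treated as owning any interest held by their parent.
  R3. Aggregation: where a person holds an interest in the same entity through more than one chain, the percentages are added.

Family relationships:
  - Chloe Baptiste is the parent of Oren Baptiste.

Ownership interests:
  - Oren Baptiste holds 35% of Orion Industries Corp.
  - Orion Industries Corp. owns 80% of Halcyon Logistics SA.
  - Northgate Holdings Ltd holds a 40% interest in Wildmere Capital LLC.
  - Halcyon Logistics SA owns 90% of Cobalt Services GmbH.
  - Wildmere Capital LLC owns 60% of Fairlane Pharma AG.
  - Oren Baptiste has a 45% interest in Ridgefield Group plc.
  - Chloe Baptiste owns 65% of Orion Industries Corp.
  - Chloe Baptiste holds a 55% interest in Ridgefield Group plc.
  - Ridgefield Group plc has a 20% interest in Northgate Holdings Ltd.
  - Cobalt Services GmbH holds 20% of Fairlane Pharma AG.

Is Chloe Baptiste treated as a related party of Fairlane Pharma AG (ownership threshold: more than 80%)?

No

By parent–child attribution (R2), Chloe Baptiste is treated as also owning Oren Baptiste's interest in Orion Industries Corp, giving 65% + 35% = 100%.
By parent–child attribution (R2), Chloe Baptiste is treated as also owning Oren Baptiste's interest in Ridgefield Group plc, giving 55% + 45% = 100%.
Chain via Orion Industries Corp. → Halcyon Logistics SA → Cobalt Services GmbH (R1): 100% × 80% × 90% × 20% = 14.4% of Fairlane Pharma AG.
Chain via Ridgefield Group plc → Northgate Holdings Ltd → Wildmere Capital LLC (R1): 100% × 20% × 40% × 60% = 4.8% of Fairlane Pharma AG.
Aggregating (R3): 14.4% + 4.8% = 19.2%.
19.2% does not exceed the 80% threshold, so Chloe is not a related party to Fairlane Pharma AG.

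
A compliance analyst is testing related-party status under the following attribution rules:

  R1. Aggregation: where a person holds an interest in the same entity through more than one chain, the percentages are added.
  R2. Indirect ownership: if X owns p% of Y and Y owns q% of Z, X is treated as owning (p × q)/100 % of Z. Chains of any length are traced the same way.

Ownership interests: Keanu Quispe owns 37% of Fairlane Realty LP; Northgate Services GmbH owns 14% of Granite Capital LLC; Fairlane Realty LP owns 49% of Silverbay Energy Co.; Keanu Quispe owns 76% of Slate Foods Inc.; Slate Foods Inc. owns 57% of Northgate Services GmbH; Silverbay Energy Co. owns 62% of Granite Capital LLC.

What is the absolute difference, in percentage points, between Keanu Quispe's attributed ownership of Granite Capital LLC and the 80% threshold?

62.6946

Chain via Fairlane Realty LP → Silverbay Energy Co. (R2): 37% × 49% × 62% = 11.2406% of Granite Capital LLC.
Chain via Slate Foods Inc. → Northgate Services GmbH (R2): 76% × 57% × 14% = 6.0648% of Granite Capital LLC.
Aggregating (R1): 11.2406% + 6.0648% = 17.3054%.
17.3054% falls short of the 80% threshold by 62.6946 percentage points.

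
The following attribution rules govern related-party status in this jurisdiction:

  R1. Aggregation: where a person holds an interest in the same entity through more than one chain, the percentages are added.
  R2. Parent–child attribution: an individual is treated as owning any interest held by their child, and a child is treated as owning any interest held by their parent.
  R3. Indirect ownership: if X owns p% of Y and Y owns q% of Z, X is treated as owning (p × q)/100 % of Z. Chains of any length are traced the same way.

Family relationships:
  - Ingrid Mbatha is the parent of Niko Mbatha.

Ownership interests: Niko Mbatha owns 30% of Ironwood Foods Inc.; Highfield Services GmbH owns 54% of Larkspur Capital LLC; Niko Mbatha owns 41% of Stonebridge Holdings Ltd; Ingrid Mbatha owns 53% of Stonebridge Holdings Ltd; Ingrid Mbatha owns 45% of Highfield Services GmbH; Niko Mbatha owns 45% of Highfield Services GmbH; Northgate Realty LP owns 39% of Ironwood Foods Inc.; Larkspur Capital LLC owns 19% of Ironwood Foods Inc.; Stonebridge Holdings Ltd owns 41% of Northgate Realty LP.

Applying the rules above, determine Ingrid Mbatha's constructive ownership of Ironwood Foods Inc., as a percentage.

54.2646%

By parent–child attribution (R2), Ingrid Mbatha is treated as also owning Niko Mbatha's interest in Highfield Services GmbH, giving 45% + 45% = 90%.
By parent–child attribution (R2), Ingrid Mbatha is treated as also owning Niko Mbatha's interest in Stonebridge Holdings Ltd, giving 53% + 41% = 94%.
By parent–child attribution (R2), Ingrid Mbatha is treated as owning Niko Mbatha's 30% interest in Ironwood Foods Inc.
Chain via Highfield Services GmbH → Larkspur Capital LLC (R3): 90% × 54% × 19% = 9.234% of Ironwood Foods Inc.
Chain via Stonebridge Holdings Ltd → Northgate Realty LP (R3): 94% × 41% × 39% = 15.0306% of Ironwood Foods Inc.
Direct interest in Ironwood Foods Inc: 30%.
Aggregating (R1): 9.234% + 15.0306% + 30% = 54.2646%.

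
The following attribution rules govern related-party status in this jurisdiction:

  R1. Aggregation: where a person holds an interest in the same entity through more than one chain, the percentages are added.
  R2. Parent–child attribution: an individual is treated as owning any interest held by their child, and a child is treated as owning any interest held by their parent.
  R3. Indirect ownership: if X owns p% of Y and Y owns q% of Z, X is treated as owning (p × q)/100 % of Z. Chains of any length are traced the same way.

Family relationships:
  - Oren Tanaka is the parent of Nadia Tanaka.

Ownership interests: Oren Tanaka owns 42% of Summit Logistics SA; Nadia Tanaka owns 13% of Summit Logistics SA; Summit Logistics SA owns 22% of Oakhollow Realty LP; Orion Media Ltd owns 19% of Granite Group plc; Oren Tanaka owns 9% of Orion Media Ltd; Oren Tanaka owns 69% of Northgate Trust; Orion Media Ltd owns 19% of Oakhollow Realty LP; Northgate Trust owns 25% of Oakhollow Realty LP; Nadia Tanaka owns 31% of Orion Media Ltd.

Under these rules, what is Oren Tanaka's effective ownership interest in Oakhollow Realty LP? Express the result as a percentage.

36.95%

By parent–child attribution (R2), Oren Tanaka is treated as also owning Nadia Tanaka's interest in Orion Media Ltd, giving 9% + 31% = 40%.
By parent–child attribution (R2), Oren Tanaka is treated as also owning Nadia Tanaka's interest in Summit Logistics SA, giving 42% + 13% = 55%.
Chain via Orion Media Ltd (R3): 40% × 19% = 7.6% of Oakhollow Realty LP.
Chain via Northgate Trust (R3): 69% × 25% = 17.25% of Oakhollow Realty LP.
Chain via Summit Logistics SA (R3): 55% × 22% = 12.1% of Oakhollow Realty LP.
Aggregating (R1): 7.6% + 17.25% + 12.1% = 36.95%.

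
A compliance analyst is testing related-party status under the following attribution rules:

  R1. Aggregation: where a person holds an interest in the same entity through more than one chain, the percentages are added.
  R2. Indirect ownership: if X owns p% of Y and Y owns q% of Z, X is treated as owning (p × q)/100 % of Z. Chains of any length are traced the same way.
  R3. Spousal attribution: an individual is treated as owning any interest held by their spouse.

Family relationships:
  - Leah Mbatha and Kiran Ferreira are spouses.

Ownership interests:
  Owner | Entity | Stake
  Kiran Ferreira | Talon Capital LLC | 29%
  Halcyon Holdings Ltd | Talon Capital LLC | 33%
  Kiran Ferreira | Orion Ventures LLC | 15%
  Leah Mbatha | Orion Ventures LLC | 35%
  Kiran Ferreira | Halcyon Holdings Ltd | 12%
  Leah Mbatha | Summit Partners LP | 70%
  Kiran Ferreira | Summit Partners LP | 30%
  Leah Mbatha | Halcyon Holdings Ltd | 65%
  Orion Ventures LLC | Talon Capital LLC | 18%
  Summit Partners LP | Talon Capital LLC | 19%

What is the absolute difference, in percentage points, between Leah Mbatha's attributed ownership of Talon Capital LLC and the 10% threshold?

72.41

By spousal attribution (R3), Leah Mbatha is treated as also owning Kiran Ferreira's interest in Orion Ventures LLC, giving 35% + 15% = 50%.
By spousal attribution (R3), Leah Mbatha is treated as also owning Kiran Ferreira's interest in Summit Partners LP, giving 70% + 30% = 100%.
By spousal attribution (R3), Leah Mbatha is treated as also owning Kiran Ferreira's interest in Halcyon Holdings Ltd, giving 65% + 12% = 77%.
By spousal attribution (R3), Leah Mbatha is treated as owning Kiran Ferreira's 29% interest in Talon Capital LLC.
Chain via Orion Ventures LLC (R2): 50% × 18% = 9% of Talon Capital LLC.
Chain via Summit Partners LP (R2): 100% × 19% = 19% of Talon Capital LLC.
Chain via Halcyon Holdings Ltd (R2): 77% × 33% = 25.41% of Talon Capital LLC.
Direct interest in Talon Capital LLC: 29%.
Aggregating (R1): 9% + 19% + 25.41% + 29% = 82.41%.
82.41% exceeds the 10% threshold by 72.41 percentage points.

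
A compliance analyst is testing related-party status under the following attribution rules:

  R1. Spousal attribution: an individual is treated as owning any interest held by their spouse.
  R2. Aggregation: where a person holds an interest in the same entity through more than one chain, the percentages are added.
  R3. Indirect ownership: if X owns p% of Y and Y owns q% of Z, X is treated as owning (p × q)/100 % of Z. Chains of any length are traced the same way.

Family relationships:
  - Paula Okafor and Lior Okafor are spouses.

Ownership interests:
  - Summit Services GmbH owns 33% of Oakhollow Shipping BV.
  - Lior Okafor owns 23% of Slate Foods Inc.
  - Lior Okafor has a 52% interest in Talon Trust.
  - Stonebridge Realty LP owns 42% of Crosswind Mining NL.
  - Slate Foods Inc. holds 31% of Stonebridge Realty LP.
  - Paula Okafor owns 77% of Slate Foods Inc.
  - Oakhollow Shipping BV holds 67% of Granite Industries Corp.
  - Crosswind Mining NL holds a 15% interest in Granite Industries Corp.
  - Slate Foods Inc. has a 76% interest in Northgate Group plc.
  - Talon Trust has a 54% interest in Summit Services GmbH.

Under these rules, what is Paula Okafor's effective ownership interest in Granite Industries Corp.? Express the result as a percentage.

By spousal attribution (R1), Paula Okafor is treated as also owning Lior Okafor's interest in Slate Foods Inc, giving 77% + 23% = 100%.
By spousal attribution (R1), Paula Okafor is treated as owning Lior Okafor's 52% interest in Talon Trust.
Chain via Slate Foods Inc. → Stonebridge Realty LP → Crosswind Mining NL (R3): 100% × 31% × 42% × 15% = 1.953% of Granite Industries Corp.
Chain via Talon Trust → Summit Services GmbH → Oakhollow Shipping BV (R3): 52% × 54% × 33% × 67% = 6.208488% of Granite Industries Corp.
Aggregating (R2): 1.953% + 6.208488% = 8.161488%.

8.161488%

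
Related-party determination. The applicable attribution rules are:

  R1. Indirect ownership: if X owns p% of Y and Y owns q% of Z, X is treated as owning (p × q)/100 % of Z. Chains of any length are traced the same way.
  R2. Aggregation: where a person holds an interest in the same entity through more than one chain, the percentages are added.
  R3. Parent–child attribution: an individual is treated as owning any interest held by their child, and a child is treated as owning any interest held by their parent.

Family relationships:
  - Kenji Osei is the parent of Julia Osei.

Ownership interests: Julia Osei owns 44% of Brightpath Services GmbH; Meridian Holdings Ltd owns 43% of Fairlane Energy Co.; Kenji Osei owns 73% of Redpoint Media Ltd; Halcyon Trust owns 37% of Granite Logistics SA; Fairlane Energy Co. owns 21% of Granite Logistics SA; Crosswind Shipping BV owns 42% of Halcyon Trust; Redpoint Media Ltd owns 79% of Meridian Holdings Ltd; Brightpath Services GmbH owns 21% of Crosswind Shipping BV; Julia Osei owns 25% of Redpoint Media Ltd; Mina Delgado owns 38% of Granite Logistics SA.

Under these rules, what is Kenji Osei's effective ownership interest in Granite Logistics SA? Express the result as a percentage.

8.426922%

By parent–child attribution (R3), Kenji Osei is treated as also owning Julia Osei's interest in Redpoint Media Ltd, giving 73% + 25% = 98%.
By parent–child attribution (R3), Kenji Osei is treated as owning Julia Osei's 44% interest in Brightpath Services GmbH.
Chain via Redpoint Media Ltd → Meridian Holdings Ltd → Fairlane Energy Co. (R1): 98% × 79% × 43% × 21% = 6.991026% of Granite Logistics SA.
Chain via Brightpath Services GmbH → Crosswind Shipping BV → Halcyon Trust (R1): 44% × 21% × 42% × 37% = 1.435896% of Granite Logistics SA.
Aggregating (R2): 6.991026% + 1.435896% = 8.426922%.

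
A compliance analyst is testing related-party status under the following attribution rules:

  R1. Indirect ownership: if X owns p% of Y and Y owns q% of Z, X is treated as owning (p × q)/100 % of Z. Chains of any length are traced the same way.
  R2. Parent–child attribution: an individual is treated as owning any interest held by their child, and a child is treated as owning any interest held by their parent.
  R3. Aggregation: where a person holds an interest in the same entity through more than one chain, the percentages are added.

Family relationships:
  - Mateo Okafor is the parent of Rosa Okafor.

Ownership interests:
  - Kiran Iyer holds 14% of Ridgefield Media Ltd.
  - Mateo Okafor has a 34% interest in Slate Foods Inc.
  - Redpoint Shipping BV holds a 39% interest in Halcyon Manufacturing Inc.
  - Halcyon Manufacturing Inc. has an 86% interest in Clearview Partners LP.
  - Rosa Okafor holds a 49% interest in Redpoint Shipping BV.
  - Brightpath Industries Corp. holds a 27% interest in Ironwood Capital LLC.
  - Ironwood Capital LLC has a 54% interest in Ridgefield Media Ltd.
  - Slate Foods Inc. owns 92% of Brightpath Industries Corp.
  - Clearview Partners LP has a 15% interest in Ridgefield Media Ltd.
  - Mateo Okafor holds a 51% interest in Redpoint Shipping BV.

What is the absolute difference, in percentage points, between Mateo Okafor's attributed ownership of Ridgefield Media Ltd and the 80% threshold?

70.408376

By parent–child attribution (R2), Mateo Okafor is treated as also owning Rosa Okafor's interest in Redpoint Shipping BV, giving 51% + 49% = 100%.
Chain via Redpoint Shipping BV → Halcyon Manufacturing Inc. → Clearview Partners LP (R1): 100% × 39% × 86% × 15% = 5.031% of Ridgefield Media Ltd.
Chain via Slate Foods Inc. → Brightpath Industries Corp. → Ironwood Capital LLC (R1): 34% × 92% × 27% × 54% = 4.560624% of Ridgefield Media Ltd.
Aggregating (R3): 5.031% + 4.560624% = 9.591624%.
9.591624% falls short of the 80% threshold by 70.408376 percentage points.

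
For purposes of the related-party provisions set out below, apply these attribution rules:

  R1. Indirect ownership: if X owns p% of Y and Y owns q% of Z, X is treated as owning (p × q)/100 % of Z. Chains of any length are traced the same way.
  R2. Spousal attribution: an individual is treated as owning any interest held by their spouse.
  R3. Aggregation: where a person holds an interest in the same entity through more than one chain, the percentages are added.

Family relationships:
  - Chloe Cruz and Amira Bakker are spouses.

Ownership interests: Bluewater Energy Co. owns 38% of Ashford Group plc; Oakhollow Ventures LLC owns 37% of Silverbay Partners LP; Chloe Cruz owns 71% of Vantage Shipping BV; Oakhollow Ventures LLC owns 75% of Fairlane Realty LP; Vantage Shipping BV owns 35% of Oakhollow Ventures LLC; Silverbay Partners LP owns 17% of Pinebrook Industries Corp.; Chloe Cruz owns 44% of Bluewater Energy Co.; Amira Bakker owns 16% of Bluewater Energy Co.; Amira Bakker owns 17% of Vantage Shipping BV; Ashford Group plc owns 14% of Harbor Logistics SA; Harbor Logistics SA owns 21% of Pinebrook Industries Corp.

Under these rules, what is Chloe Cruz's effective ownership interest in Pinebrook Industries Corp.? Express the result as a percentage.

2.60764%

By spousal attribution (R2), Chloe Cruz is treated as also owning Amira Bakker's interest in Bluewater Energy Co, giving 44% + 16% = 60%.
By spousal attribution (R2), Chloe Cruz is treated as also owning Amira Bakker's interest in Vantage Shipping BV, giving 71% + 17% = 88%.
Chain via Bluewater Energy Co. → Ashford Group plc → Harbor Logistics SA (R1): 60% × 38% × 14% × 21% = 0.67032% of Pinebrook Industries Corp.
Chain via Vantage Shipping BV → Oakhollow Ventures LLC → Silverbay Partners LP (R1): 88% × 35% × 37% × 17% = 1.93732% of Pinebrook Industries Corp.
Aggregating (R3): 0.67032% + 1.93732% = 2.60764%.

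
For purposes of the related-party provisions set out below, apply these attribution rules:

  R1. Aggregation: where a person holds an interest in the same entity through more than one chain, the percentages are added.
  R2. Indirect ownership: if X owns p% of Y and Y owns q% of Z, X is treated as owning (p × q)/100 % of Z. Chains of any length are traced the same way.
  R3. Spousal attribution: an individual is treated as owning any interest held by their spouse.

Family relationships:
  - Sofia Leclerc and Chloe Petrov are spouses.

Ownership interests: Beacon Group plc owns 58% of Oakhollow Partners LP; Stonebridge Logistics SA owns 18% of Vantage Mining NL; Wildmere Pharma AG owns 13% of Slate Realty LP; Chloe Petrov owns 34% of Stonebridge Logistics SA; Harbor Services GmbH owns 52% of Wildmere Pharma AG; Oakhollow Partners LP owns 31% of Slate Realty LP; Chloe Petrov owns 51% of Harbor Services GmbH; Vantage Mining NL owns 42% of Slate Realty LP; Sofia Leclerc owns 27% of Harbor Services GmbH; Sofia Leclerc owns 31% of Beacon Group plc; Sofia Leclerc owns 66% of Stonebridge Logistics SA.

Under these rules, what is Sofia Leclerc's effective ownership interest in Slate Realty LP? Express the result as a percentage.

18.4066%

By spousal attribution (R3), Sofia Leclerc is treated as also owning Chloe Petrov's interest in Stonebridge Logistics SA, giving 66% + 34% = 100%.
By spousal attribution (R3), Sofia Leclerc is treated as also owning Chloe Petrov's interest in Harbor Services GmbH, giving 27% + 51% = 78%.
Chain via Stonebridge Logistics SA → Vantage Mining NL (R2): 100% × 18% × 42% = 7.56% of Slate Realty LP.
Chain via Harbor Services GmbH → Wildmere Pharma AG (R2): 78% × 52% × 13% = 5.2728% of Slate Realty LP.
Chain via Beacon Group plc → Oakhollow Partners LP (R2): 31% × 58% × 31% = 5.5738% of Slate Realty LP.
Aggregating (R1): 7.56% + 5.2728% + 5.5738% = 18.4066%.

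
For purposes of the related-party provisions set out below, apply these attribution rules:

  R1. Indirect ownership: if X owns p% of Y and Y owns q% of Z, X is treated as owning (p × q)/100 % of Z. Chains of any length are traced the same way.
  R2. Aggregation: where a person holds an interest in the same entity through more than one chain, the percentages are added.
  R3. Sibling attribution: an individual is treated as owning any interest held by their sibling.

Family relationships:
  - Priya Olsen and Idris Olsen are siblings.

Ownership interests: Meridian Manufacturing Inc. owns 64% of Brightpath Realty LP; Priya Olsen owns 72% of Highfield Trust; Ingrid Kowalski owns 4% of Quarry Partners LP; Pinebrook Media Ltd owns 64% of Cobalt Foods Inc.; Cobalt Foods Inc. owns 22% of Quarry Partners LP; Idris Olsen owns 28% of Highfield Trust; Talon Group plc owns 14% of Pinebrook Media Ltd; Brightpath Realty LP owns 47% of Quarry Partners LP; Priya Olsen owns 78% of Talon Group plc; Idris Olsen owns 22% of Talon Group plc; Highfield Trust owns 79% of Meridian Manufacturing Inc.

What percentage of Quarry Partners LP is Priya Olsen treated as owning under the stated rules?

25.7344%

By sibling attribution (R3), Priya Olsen is treated as also owning Idris Olsen's interest in Talon Group plc, giving 78% + 22% = 100%.
By sibling attribution (R3), Priya Olsen is treated as also owning Idris Olsen's interest in Highfield Trust, giving 72% + 28% = 100%.
Chain via Talon Group plc → Pinebrook Media Ltd → Cobalt Foods Inc. (R1): 100% × 14% × 64% × 22% = 1.9712% of Quarry Partners LP.
Chain via Highfield Trust → Meridian Manufacturing Inc. → Brightpath Realty LP (R1): 100% × 79% × 64% × 47% = 23.7632% of Quarry Partners LP.
Aggregating (R2): 1.9712% + 23.7632% = 25.7344%.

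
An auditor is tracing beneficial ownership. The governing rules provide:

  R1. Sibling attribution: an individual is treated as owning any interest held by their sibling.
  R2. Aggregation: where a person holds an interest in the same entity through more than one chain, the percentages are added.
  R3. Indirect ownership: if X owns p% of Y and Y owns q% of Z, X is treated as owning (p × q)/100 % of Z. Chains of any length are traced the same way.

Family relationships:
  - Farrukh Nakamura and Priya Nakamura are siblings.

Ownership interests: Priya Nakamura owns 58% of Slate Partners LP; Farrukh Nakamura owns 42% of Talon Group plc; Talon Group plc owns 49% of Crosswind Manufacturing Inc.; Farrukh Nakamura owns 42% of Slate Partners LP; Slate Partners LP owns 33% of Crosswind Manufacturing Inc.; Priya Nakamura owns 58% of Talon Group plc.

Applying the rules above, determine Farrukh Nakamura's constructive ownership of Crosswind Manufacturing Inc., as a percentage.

82%

By sibling attribution (R1), Farrukh Nakamura is treated as also owning Priya Nakamura's interest in Talon Group plc, giving 42% + 58% = 100%.
By sibling attribution (R1), Farrukh Nakamura is treated as also owning Priya Nakamura's interest in Slate Partners LP, giving 42% + 58% = 100%.
Chain via Talon Group plc (R3): 100% × 49% = 49% of Crosswind Manufacturing Inc.
Chain via Slate Partners LP (R3): 100% × 33% = 33% of Crosswind Manufacturing Inc.
Aggregating (R2): 49% + 33% = 82%.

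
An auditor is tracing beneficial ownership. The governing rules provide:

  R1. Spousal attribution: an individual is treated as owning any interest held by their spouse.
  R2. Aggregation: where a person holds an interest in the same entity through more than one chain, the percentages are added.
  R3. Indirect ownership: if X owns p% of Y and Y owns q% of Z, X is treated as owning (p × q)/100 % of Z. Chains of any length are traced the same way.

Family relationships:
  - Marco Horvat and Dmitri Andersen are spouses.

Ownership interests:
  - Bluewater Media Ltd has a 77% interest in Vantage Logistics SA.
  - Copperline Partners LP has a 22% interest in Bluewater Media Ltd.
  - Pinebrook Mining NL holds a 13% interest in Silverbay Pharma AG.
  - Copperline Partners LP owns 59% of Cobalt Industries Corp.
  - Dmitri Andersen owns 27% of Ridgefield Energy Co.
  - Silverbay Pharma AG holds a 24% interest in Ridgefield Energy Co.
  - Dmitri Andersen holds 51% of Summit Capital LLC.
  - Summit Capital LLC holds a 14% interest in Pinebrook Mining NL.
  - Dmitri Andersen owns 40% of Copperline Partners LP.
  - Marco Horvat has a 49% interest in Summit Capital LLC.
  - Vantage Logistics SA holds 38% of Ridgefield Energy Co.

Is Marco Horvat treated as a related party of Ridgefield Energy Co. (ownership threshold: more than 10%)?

By spousal attribution (R1), Marco Horvat is treated as also owning Dmitri Andersen's interest in Summit Capital LLC, giving 49% + 51% = 100%.
By spousal attribution (R1), Marco Horvat is treated as owning Dmitri Andersen's 40% interest in Copperline Partners LP.
By spousal attribution (R1), Marco Horvat is treated as owning Dmitri Andersen's 27% interest in Ridgefield Energy Co.
Chain via Summit Capital LLC → Pinebrook Mining NL → Silverbay Pharma AG (R3): 100% × 14% × 13% × 24% = 0.4368% of Ridgefield Energy Co.
Chain via Copperline Partners LP → Bluewater Media Ltd → Vantage Logistics SA (R3): 40% × 22% × 77% × 38% = 2.57488% of Ridgefield Energy Co.
Direct interest in Ridgefield Energy Co: 27%.
Aggregating (R2): 0.4368% + 2.57488% + 27% = 30.01168%.
30.01168% exceeds the 10% threshold, so Marco is a related party to Ridgefield Energy Co.

Yes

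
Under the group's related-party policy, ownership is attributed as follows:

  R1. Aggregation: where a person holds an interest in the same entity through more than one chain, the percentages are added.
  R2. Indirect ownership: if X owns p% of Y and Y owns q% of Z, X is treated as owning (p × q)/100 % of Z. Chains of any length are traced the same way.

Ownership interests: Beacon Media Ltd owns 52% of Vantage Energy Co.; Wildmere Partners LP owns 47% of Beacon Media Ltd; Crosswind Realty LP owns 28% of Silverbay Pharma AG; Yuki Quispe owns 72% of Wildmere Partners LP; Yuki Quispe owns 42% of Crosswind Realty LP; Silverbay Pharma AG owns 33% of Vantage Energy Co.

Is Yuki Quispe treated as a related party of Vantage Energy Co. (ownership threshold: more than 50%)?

No

Chain via Crosswind Realty LP → Silverbay Pharma AG (R2): 42% × 28% × 33% = 3.8808% of Vantage Energy Co.
Chain via Wildmere Partners LP → Beacon Media Ltd (R2): 72% × 47% × 52% = 17.5968% of Vantage Energy Co.
Aggregating (R1): 3.8808% + 17.5968% = 21.4776%.
21.4776% does not exceed the 50% threshold, so Yuki is not a related party to Vantage Energy Co.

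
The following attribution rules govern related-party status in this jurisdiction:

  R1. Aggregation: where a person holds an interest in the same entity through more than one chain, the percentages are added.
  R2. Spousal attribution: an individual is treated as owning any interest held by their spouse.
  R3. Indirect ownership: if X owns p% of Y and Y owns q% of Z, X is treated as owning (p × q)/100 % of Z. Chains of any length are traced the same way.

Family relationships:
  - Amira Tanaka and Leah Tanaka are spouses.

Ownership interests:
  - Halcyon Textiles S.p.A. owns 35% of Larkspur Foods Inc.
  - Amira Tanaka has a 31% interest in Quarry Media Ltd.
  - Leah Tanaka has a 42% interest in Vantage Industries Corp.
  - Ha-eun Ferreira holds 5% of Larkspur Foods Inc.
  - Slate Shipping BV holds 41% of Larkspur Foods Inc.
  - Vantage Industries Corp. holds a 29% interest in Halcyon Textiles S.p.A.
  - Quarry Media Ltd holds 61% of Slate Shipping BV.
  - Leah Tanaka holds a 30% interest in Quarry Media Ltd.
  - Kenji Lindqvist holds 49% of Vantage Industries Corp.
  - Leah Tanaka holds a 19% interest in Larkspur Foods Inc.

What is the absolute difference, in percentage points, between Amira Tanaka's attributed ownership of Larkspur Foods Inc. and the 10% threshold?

By spousal attribution (R2), Amira Tanaka is treated as also owning Leah Tanaka's interest in Quarry Media Ltd, giving 31% + 30% = 61%.
By spousal attribution (R2), Amira Tanaka is treated as owning Leah Tanaka's 42% interest in Vantage Industries Corp.
By spousal attribution (R2), Amira Tanaka is treated as owning Leah Tanaka's 19% interest in Larkspur Foods Inc.
Chain via Quarry Media Ltd → Slate Shipping BV (R3): 61% × 61% × 41% = 15.2561% of Larkspur Foods Inc.
Chain via Vantage Industries Corp. → Halcyon Textiles S.p.A. (R3): 42% × 29% × 35% = 4.263% of Larkspur Foods Inc.
Direct interest in Larkspur Foods Inc: 19%.
Aggregating (R1): 15.2561% + 4.263% + 19% = 38.5191%.
38.5191% exceeds the 10% threshold by 28.5191 percentage points.

28.5191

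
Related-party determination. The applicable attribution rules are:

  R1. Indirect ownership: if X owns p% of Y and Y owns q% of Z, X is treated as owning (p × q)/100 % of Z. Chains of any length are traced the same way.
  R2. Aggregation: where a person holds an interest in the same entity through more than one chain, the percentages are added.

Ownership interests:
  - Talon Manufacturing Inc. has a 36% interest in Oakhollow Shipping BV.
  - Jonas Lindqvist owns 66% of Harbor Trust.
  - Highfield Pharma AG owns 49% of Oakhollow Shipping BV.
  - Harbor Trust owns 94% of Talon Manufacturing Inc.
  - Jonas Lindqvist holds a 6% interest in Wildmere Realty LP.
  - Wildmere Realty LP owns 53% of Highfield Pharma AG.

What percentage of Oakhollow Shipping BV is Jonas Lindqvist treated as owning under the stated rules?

23.8926%

Chain via Wildmere Realty LP → Highfield Pharma AG (R1): 6% × 53% × 49% = 1.5582% of Oakhollow Shipping BV.
Chain via Harbor Trust → Talon Manufacturing Inc. (R1): 66% × 94% × 36% = 22.3344% of Oakhollow Shipping BV.
Aggregating (R2): 1.5582% + 22.3344% = 23.8926%.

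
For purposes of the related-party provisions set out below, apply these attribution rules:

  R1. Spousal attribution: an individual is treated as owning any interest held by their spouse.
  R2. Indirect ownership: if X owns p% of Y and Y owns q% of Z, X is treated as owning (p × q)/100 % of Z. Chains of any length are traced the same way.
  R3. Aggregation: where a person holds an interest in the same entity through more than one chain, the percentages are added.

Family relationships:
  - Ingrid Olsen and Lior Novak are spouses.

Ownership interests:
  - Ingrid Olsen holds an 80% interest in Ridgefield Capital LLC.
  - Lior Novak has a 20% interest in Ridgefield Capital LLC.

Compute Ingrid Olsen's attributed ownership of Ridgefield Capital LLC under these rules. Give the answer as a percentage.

By spousal attribution (R1), Ingrid Olsen is treated as also owning Lior Novak's interest in Ridgefield Capital LLC, giving 80% + 20% = 100%.
Direct interest in Ridgefield Capital LLC: 100%.

100%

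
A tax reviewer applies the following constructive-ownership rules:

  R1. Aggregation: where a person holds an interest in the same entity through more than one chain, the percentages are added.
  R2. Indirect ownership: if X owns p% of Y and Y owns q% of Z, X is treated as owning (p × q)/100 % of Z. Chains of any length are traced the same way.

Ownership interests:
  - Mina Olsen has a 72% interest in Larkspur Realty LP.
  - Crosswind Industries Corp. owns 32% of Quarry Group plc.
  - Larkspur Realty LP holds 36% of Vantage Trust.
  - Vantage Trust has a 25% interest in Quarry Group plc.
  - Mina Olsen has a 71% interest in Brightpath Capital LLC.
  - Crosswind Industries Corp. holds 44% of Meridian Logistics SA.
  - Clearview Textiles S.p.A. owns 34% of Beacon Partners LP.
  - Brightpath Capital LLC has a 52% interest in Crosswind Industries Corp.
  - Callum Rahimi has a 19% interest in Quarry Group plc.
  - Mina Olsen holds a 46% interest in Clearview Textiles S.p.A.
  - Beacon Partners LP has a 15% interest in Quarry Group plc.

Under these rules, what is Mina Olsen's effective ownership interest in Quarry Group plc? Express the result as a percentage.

Chain via Clearview Textiles S.p.A. → Beacon Partners LP (R2): 46% × 34% × 15% = 2.346% of Quarry Group plc.
Chain via Brightpath Capital LLC → Crosswind Industries Corp. (R2): 71% × 52% × 32% = 11.8144% of Quarry Group plc.
Chain via Larkspur Realty LP → Vantage Trust (R2): 72% × 36% × 25% = 6.48% of Quarry Group plc.
Aggregating (R1): 2.346% + 11.8144% + 6.48% = 20.6404%.

20.6404%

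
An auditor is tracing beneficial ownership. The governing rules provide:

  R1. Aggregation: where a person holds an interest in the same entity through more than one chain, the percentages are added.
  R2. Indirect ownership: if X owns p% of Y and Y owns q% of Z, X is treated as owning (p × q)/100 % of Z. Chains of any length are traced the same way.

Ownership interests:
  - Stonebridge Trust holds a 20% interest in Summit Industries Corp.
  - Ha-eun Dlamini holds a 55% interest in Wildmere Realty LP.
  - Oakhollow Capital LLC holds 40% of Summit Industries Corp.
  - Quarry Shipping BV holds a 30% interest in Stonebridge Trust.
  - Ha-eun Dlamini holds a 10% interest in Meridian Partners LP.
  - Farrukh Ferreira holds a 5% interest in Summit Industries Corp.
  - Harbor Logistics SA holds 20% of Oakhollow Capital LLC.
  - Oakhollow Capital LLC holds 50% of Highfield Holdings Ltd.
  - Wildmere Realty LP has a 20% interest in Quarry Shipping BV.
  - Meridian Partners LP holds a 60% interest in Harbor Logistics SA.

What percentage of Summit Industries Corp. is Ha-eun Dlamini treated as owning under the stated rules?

Chain via Wildmere Realty LP → Quarry Shipping BV → Stonebridge Trust (R2): 55% × 20% × 30% × 20% = 0.66% of Summit Industries Corp.
Chain via Meridian Partners LP → Harbor Logistics SA → Oakhollow Capital LLC (R2): 10% × 60% × 20% × 40% = 0.48% of Summit Industries Corp.
Aggregating (R1): 0.66% + 0.48% = 1.14%.

1.14%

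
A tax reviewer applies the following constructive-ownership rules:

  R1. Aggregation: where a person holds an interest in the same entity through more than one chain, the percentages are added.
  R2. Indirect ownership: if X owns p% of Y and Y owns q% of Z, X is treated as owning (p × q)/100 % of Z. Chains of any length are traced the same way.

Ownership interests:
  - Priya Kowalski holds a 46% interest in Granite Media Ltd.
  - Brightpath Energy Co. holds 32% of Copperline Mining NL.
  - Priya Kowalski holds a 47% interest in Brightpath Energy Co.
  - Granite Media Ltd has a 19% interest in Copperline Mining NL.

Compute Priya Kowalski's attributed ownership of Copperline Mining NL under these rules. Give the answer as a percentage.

23.78%

Chain via Brightpath Energy Co. (R2): 47% × 32% = 15.04% of Copperline Mining NL.
Chain via Granite Media Ltd (R2): 46% × 19% = 8.74% of Copperline Mining NL.
Aggregating (R1): 15.04% + 8.74% = 23.78%.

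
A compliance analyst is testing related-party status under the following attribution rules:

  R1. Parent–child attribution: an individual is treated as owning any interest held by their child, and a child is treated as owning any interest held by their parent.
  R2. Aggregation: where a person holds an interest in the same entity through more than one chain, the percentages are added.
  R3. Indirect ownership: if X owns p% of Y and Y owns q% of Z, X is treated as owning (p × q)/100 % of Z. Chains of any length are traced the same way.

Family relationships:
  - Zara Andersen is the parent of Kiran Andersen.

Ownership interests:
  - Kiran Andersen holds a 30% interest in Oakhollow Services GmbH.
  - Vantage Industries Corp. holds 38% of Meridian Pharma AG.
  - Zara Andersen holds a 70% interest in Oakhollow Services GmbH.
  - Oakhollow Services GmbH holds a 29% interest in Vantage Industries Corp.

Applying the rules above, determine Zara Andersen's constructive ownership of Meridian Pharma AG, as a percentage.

By parent–child attribution (R1), Zara Andersen is treated as also owning Kiran Andersen's interest in Oakhollow Services GmbH, giving 70% + 30% = 100%.
Chain via Oakhollow Services GmbH → Vantage Industries Corp. (R3): 100% × 29% × 38% = 11.02% of Meridian Pharma AG.

11.02%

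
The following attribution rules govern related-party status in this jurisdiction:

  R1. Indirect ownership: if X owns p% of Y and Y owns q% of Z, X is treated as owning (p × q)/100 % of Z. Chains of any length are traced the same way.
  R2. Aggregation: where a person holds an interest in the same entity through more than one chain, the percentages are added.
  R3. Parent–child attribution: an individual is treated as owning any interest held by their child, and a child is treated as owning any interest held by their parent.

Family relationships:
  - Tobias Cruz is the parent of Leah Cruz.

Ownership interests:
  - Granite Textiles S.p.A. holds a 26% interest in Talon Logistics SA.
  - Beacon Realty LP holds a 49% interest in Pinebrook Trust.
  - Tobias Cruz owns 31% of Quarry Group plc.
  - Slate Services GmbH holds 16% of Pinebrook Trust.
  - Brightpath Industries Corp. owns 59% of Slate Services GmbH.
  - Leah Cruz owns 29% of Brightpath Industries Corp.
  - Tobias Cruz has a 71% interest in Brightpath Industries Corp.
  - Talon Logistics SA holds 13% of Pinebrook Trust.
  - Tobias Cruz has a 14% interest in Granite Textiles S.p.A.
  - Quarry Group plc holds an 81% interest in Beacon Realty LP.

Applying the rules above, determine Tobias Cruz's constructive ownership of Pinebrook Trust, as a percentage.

22.2171%

By parent–child attribution (R3), Tobias Cruz is treated as also owning Leah Cruz's interest in Brightpath Industries Corp, giving 71% + 29% = 100%.
Chain via Granite Textiles S.p.A. → Talon Logistics SA (R1): 14% × 26% × 13% = 0.4732% of Pinebrook Trust.
Chain via Quarry Group plc → Beacon Realty LP (R1): 31% × 81% × 49% = 12.3039% of Pinebrook Trust.
Chain via Brightpath Industries Corp. → Slate Services GmbH (R1): 100% × 59% × 16% = 9.44% of Pinebrook Trust.
Aggregating (R2): 0.4732% + 12.3039% + 9.44% = 22.2171%.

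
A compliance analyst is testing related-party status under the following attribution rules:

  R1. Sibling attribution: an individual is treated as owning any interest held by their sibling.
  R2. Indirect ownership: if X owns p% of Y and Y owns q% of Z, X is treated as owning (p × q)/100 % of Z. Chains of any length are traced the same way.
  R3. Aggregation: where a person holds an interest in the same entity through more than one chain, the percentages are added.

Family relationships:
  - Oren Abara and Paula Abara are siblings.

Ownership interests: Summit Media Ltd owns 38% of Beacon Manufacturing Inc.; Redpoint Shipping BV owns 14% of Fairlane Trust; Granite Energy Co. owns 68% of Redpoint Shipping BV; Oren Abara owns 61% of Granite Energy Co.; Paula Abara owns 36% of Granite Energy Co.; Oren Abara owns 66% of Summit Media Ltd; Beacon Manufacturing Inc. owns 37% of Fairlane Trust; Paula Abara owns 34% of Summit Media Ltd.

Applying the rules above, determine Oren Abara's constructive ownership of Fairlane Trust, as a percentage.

23.2944%

By sibling attribution (R1), Oren Abara is treated as also owning Paula Abara's interest in Granite Energy Co, giving 61% + 36% = 97%.
By sibling attribution (R1), Oren Abara is treated as also owning Paula Abara's interest in Summit Media Ltd, giving 66% + 34% = 100%.
Chain via Granite Energy Co. → Redpoint Shipping BV (R2): 97% × 68% × 14% = 9.2344% of Fairlane Trust.
Chain via Summit Media Ltd → Beacon Manufacturing Inc. (R2): 100% × 38% × 37% = 14.06% of Fairlane Trust.
Aggregating (R3): 9.2344% + 14.06% = 23.2944%.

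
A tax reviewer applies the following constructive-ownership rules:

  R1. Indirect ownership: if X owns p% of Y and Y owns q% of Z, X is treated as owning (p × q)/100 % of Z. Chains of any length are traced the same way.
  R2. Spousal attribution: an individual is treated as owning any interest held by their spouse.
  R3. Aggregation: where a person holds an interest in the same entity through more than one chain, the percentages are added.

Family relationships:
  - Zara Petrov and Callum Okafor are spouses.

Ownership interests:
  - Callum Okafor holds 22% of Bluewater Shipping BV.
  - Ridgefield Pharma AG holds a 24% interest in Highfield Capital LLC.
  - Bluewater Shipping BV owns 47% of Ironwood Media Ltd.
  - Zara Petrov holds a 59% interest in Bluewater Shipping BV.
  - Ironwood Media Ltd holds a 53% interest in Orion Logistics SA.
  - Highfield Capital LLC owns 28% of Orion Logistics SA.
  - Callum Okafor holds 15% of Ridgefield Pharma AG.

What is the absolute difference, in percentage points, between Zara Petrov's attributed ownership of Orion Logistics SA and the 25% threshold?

3.8149

By spousal attribution (R2), Zara Petrov is treated as also owning Callum Okafor's interest in Bluewater Shipping BV, giving 59% + 22% = 81%.
By spousal attribution (R2), Zara Petrov is treated as owning Callum Okafor's 15% interest in Ridgefield Pharma AG.
Chain via Bluewater Shipping BV → Ironwood Media Ltd (R1): 81% × 47% × 53% = 20.1771% of Orion Logistics SA.
Chain via Ridgefield Pharma AG → Highfield Capital LLC (R1): 15% × 24% × 28% = 1.008% of Orion Logistics SA.
Aggregating (R3): 20.1771% + 1.008% = 21.1851%.
21.1851% falls short of the 25% threshold by 3.8149 percentage points.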